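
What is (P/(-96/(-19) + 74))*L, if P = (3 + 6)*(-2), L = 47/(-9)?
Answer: 893/751 ≈ 1.1891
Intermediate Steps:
L = -47/9 (L = 47*(-⅑) = -47/9 ≈ -5.2222)
P = -18 (P = 9*(-2) = -18)
(P/(-96/(-19) + 74))*L = (-18/(-96/(-19) + 74))*(-47/9) = (-18/(-96*(-1/19) + 74))*(-47/9) = (-18/(96/19 + 74))*(-47/9) = (-18/(1502/19))*(-47/9) = ((19/1502)*(-18))*(-47/9) = -171/751*(-47/9) = 893/751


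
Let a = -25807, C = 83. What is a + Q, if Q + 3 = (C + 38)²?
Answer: -11169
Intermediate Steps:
Q = 14638 (Q = -3 + (83 + 38)² = -3 + 121² = -3 + 14641 = 14638)
a + Q = -25807 + 14638 = -11169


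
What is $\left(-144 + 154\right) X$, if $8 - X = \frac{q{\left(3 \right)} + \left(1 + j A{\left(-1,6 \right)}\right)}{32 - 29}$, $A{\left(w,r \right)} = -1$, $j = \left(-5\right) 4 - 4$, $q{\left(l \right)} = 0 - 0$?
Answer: $- \frac{10}{3} \approx -3.3333$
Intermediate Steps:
$q{\left(l \right)} = 0$ ($q{\left(l \right)} = 0 + 0 = 0$)
$j = -24$ ($j = -20 - 4 = -24$)
$X = - \frac{1}{3}$ ($X = 8 - \frac{0 + \left(1 - -24\right)}{32 - 29} = 8 - \frac{0 + \left(1 + 24\right)}{3} = 8 - \left(0 + 25\right) \frac{1}{3} = 8 - 25 \cdot \frac{1}{3} = 8 - \frac{25}{3} = - \frac{1}{3} \approx -0.33333$)
$\left(-144 + 154\right) X = \left(-144 + 154\right) \left(- \frac{1}{3}\right) = 10 \left(- \frac{1}{3}\right) = - \frac{10}{3}$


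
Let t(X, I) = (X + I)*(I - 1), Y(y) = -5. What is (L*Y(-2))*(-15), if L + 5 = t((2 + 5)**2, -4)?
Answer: -17250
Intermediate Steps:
t(X, I) = (-1 + I)*(I + X) (t(X, I) = (I + X)*(-1 + I) = (-1 + I)*(I + X))
L = -230 (L = -5 + ((-4)**2 - 1*(-4) - (2 + 5)**2 - 4*(2 + 5)**2) = -5 + (16 + 4 - 1*7**2 - 4*7**2) = -5 + (16 + 4 - 1*49 - 4*49) = -5 + (16 + 4 - 49 - 196) = -5 - 225 = -230)
(L*Y(-2))*(-15) = -230*(-5)*(-15) = 1150*(-15) = -17250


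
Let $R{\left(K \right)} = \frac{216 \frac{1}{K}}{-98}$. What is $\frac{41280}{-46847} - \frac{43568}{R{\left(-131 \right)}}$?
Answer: $- \frac{3275344161116}{1264869} \approx -2.5895 \cdot 10^{6}$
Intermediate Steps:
$R{\left(K \right)} = - \frac{108}{49 K}$ ($R{\left(K \right)} = \frac{216}{K} \left(- \frac{1}{98}\right) = - \frac{108}{49 K}$)
$\frac{41280}{-46847} - \frac{43568}{R{\left(-131 \right)}} = \frac{41280}{-46847} - \frac{43568}{\left(- \frac{108}{49}\right) \frac{1}{-131}} = 41280 \left(- \frac{1}{46847}\right) - \frac{43568}{\left(- \frac{108}{49}\right) \left(- \frac{1}{131}\right)} = - \frac{41280}{46847} - \frac{43568}{\frac{108}{6419}} = - \frac{41280}{46847} - \frac{69915748}{27} = - \frac{3275344161116}{1264869}$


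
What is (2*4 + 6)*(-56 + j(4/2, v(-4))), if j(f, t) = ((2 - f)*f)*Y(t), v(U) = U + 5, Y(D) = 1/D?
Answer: -784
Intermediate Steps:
v(U) = 5 + U
j(f, t) = f*(2 - f)/t (j(f, t) = ((2 - f)*f)/t = (f*(2 - f))/t = f*(2 - f)/t)
(2*4 + 6)*(-56 + j(4/2, v(-4))) = (2*4 + 6)*(-56 + (4/2)*(2 - 4/2)/(5 - 4)) = (8 + 6)*(-56 + (4*(½))*(2 - 4/2)/1) = 14*(-56 + 2*1*(2 - 1*2)) = 14*(-56 + 2*1*(2 - 2)) = 14*(-56 + 2*1*0) = 14*(-56 + 0) = 14*(-56) = -784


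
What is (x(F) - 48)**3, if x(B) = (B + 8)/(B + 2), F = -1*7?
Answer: -13997521/125 ≈ -1.1198e+5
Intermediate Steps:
F = -7
x(B) = (8 + B)/(2 + B)
(x(F) - 48)**3 = ((8 - 7)/(2 - 7) - 48)**3 = (1/(-5) - 48)**3 = (-1/5*1 - 48)**3 = (-1/5 - 48)**3 = (-241/5)**3 = -13997521/125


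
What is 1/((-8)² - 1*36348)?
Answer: -1/36284 ≈ -2.7560e-5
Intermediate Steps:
1/((-8)² - 1*36348) = 1/(64 - 36348) = 1/(-36284) = -1/36284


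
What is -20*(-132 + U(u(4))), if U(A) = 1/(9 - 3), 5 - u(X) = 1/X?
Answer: 7910/3 ≈ 2636.7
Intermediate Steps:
u(X) = 5 - 1/X
U(A) = ⅙ (U(A) = 1/6 = ⅙)
-20*(-132 + U(u(4))) = -20*(-132 + ⅙) = -20*(-791/6) = 7910/3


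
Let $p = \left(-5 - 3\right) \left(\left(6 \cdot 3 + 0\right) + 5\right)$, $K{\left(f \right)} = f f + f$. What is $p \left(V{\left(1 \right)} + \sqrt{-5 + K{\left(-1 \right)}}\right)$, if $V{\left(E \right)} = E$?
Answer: $-184 - 184 i \sqrt{5} \approx -184.0 - 411.44 i$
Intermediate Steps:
$K{\left(f \right)} = f + f^{2}$ ($K{\left(f \right)} = f^{2} + f = f + f^{2}$)
$p = -184$ ($p = - 8 \left(\left(18 + 0\right) + 5\right) = - 8 \left(18 + 5\right) = \left(-8\right) 23 = -184$)
$p \left(V{\left(1 \right)} + \sqrt{-5 + K{\left(-1 \right)}}\right) = - 184 \left(1 + \sqrt{-5 - \left(1 - 1\right)}\right) = - 184 \left(1 + \sqrt{-5 - 0}\right) = - 184 \left(1 + \sqrt{-5 + 0}\right) = - 184 \left(1 + \sqrt{-5}\right) = - 184 \left(1 + i \sqrt{5}\right) = -184 - 184 i \sqrt{5}$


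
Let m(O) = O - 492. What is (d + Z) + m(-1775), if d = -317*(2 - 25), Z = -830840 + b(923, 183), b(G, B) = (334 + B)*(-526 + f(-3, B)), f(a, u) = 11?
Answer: -1092071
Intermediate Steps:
b(G, B) = -172010 - 515*B (b(G, B) = (334 + B)*(-526 + 11) = (334 + B)*(-515) = -172010 - 515*B)
Z = -1097095 (Z = -830840 + (-172010 - 515*183) = -830840 + (-172010 - 94245) = -830840 - 266255 = -1097095)
m(O) = -492 + O
d = 7291 (d = -317*(-23) = 7291)
(d + Z) + m(-1775) = (7291 - 1097095) + (-492 - 1775) = -1089804 - 2267 = -1092071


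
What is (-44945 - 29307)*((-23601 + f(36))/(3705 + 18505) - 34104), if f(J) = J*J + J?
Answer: 28121909518734/11105 ≈ 2.5324e+9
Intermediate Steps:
f(J) = J + J² (f(J) = J² + J = J + J²)
(-44945 - 29307)*((-23601 + f(36))/(3705 + 18505) - 34104) = (-44945 - 29307)*((-23601 + 36*(1 + 36))/(3705 + 18505) - 34104) = -74252*((-23601 + 36*37)/22210 - 34104) = -74252*((-23601 + 1332)*(1/22210) - 34104) = -74252*(-22269*1/22210 - 34104) = -74252*(-22269/22210 - 34104) = -74252*(-757472109/22210) = 28121909518734/11105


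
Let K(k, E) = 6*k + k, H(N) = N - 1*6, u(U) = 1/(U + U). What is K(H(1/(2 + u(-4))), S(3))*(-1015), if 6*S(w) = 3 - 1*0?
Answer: 116522/3 ≈ 38841.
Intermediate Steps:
u(U) = 1/(2*U)
S(w) = ½ (S(w) = (3 - 1*0)/6 = (3 + 0)/6 = (⅙)*3 = ½)
H(N) = -6 + N (H(N) = N - 6 = -6 + N)
K(k, E) = 7*k
K(H(1/(2 + u(-4))), S(3))*(-1015) = (7*(-6 + 1/(2 + (½)/(-4))))*(-1015) = (7*(-6 + 1/(2 + (½)*(-¼))))*(-1015) = (7*(-6 + 1/(2 - ⅛)))*(-1015) = (7*(-6 + 1/(15/8)))*(-1015) = (7*(-6 + 8/15))*(-1015) = (7*(-82/15))*(-1015) = -574/15*(-1015) = 116522/3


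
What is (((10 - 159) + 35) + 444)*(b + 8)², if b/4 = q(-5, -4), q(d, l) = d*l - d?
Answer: 3849120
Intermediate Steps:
q(d, l) = -d + d*l
b = 100 (b = 4*(-5*(-1 - 4)) = 4*(-5*(-5)) = 4*25 = 100)
(((10 - 159) + 35) + 444)*(b + 8)² = (((10 - 159) + 35) + 444)*(100 + 8)² = ((-149 + 35) + 444)*108² = (-114 + 444)*11664 = 330*11664 = 3849120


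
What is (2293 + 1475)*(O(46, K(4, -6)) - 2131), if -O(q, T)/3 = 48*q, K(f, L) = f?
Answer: -32988840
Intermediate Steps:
O(q, T) = -144*q
(2293 + 1475)*(O(46, K(4, -6)) - 2131) = (2293 + 1475)*(-144*46 - 2131) = 3768*(-6624 - 2131) = 3768*(-8755) = -32988840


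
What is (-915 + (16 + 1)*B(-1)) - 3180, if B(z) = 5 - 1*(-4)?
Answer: -3942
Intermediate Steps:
B(z) = 9 (B(z) = 5 + 4 = 9)
(-915 + (16 + 1)*B(-1)) - 3180 = (-915 + (16 + 1)*9) - 3180 = (-915 + 17*9) - 3180 = (-915 + 153) - 3180 = -762 - 3180 = -3942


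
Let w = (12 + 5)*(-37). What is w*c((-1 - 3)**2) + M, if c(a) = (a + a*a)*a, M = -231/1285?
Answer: -3517569511/1285 ≈ -2.7374e+6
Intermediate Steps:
w = -629 (w = 17*(-37) = -629)
M = -231/1285 (M = -231*1/1285 = -231/1285 ≈ -0.17977)
c(a) = a*(a + a**2) (c(a) = (a + a**2)*a = a*(a + a**2))
w*c((-1 - 3)**2) + M = -629*((-1 - 3)**2)**2*(1 + (-1 - 3)**2) - 231/1285 = -629*((-4)**2)**2*(1 + (-4)**2) - 231/1285 = -629*16**2*(1 + 16) - 231/1285 = -161024*17 - 231/1285 = -629*4352 - 231/1285 = -2737408 - 231/1285 = -3517569511/1285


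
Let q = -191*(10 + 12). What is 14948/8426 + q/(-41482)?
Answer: 163869747/87381833 ≈ 1.8753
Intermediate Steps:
q = -4202 (q = -191*22 = -4202)
14948/8426 + q/(-41482) = 14948/8426 - 4202/(-41482) = 14948*(1/8426) - 4202*(-1/41482) = 7474/4213 + 2101/20741 = 163869747/87381833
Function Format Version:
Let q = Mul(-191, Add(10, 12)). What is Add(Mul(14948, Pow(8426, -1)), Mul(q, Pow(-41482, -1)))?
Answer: Rational(163869747, 87381833) ≈ 1.8753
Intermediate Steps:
q = -4202 (q = Mul(-191, 22) = -4202)
Add(Mul(14948, Pow(8426, -1)), Mul(q, Pow(-41482, -1))) = Add(Mul(14948, Pow(8426, -1)), Mul(-4202, Pow(-41482, -1))) = Add(Mul(14948, Rational(1, 8426)), Mul(-4202, Rational(-1, 41482))) = Add(Rational(7474, 4213), Rational(2101, 20741)) = Rational(163869747, 87381833)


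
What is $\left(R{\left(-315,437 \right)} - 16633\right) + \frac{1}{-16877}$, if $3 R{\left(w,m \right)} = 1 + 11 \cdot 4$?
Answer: $- \frac{280461987}{16877} \approx -16618.0$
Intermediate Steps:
$R{\left(w,m \right)} = 15$ ($R{\left(w,m \right)} = \frac{1 + 11 \cdot 4}{3} = \frac{1 + 44}{3} = \frac{1}{3} \cdot 45 = 15$)
$\left(R{\left(-315,437 \right)} - 16633\right) + \frac{1}{-16877} = \left(15 - 16633\right) + \frac{1}{-16877} = -16618 - \frac{1}{16877} = - \frac{280461987}{16877}$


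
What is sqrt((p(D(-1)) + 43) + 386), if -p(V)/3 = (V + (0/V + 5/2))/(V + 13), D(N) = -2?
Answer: sqrt(207570)/22 ≈ 20.709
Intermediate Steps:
p(V) = -3*(5/2 + V)/(13 + V) (p(V) = -3*(V + (0/V + 5/2))/(V + 13) = -3*(V + (0 + 5*(1/2)))/(13 + V) = -3*(V + (0 + 5/2))/(13 + V) = -3*(V + 5/2)/(13 + V) = -3*(5/2 + V)/(13 + V))
sqrt((p(D(-1)) + 43) + 386) = sqrt((3*(-5 - 2*(-2))/(2*(13 - 2)) + 43) + 386) = sqrt(((3/2)*(-5 + 4)/11 + 43) + 386) = sqrt(((3/2)*(1/11)*(-1) + 43) + 386) = sqrt((-3/22 + 43) + 386) = sqrt(943/22 + 386) = sqrt(9435/22) = sqrt(207570)/22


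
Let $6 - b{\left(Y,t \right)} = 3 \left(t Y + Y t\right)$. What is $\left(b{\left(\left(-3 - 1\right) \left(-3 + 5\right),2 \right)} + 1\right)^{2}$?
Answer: $10609$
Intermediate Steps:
$b{\left(Y,t \right)} = 6 - 6 Y t$ ($b{\left(Y,t \right)} = 6 - 3 \left(t Y + Y t\right) = 6 - 3 \left(Y t + Y t\right) = 6 - 3 \cdot 2 Y t = 6 - 6 Y t$)
$\left(b{\left(\left(-3 - 1\right) \left(-3 + 5\right),2 \right)} + 1\right)^{2} = \left(\left(6 - 6 \left(-3 - 1\right) \left(-3 + 5\right) 2\right) + 1\right)^{2} = \left(\left(6 - 6 \left(\left(-4\right) 2\right) 2\right) + 1\right)^{2} = \left(\left(6 - \left(-48\right) 2\right) + 1\right)^{2} = \left(\left(6 + 96\right) + 1\right)^{2} = \left(102 + 1\right)^{2} = 103^{2} = 10609$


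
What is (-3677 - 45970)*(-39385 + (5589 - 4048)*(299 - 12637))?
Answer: 945886708221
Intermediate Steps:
(-3677 - 45970)*(-39385 + (5589 - 4048)*(299 - 12637)) = -49647*(-39385 + 1541*(-12338)) = -49647*(-39385 - 19012858) = -49647*(-19052243) = 945886708221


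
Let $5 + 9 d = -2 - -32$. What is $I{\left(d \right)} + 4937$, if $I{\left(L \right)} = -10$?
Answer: $4927$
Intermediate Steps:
$d = \frac{25}{9}$ ($d = - \frac{5}{9} + \frac{-2 - -32}{9} = - \frac{5}{9} + \frac{-2 + 32}{9} = - \frac{5}{9} + \frac{1}{9} \cdot 30 = - \frac{5}{9} + \frac{10}{3} = \frac{25}{9} \approx 2.7778$)
$I{\left(d \right)} + 4937 = -10 + 4937 = 4927$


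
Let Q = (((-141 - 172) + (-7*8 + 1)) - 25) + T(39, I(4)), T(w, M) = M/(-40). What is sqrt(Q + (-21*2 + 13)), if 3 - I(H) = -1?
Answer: 3*I*sqrt(4690)/10 ≈ 20.545*I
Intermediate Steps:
I(H) = 4 (I(H) = 3 - 1*(-1) = 3 + 1 = 4)
T(w, M) = -M/40 (T(w, M) = M*(-1/40) = -M/40)
Q = -3931/10 (Q = (((-141 - 172) + (-7*8 + 1)) - 25) - 1/40*4 = ((-313 + (-56 + 1)) - 25) - 1/10 = ((-313 - 55) - 25) - 1/10 = (-368 - 25) - 1/10 = -393 - 1/10 = -3931/10 ≈ -393.10)
sqrt(Q + (-21*2 + 13)) = sqrt(-3931/10 + (-21*2 + 13)) = sqrt(-3931/10 + (-42 + 13)) = sqrt(-3931/10 - 29) = sqrt(-4221/10) = 3*I*sqrt(4690)/10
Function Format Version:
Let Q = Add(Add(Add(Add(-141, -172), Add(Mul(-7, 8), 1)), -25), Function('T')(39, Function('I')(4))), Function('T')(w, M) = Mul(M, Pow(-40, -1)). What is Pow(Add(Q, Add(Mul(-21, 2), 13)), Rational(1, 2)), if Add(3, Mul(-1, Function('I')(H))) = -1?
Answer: Mul(Rational(3, 10), I, Pow(4690, Rational(1, 2))) ≈ Mul(20.545, I)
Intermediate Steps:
Function('I')(H) = 4 (Function('I')(H) = Add(3, Mul(-1, -1)) = Add(3, 1) = 4)
Function('T')(w, M) = Mul(Rational(-1, 40), M) (Function('T')(w, M) = Mul(M, Rational(-1, 40)) = Mul(Rational(-1, 40), M))
Q = Rational(-3931, 10) (Q = Add(Add(Add(Add(-141, -172), Add(Mul(-7, 8), 1)), -25), Mul(Rational(-1, 40), 4)) = Add(Add(Add(-313, Add(-56, 1)), -25), Rational(-1, 10)) = Add(Add(Add(-313, -55), -25), Rational(-1, 10)) = Add(Add(-368, -25), Rational(-1, 10)) = Add(-393, Rational(-1, 10)) = Rational(-3931, 10) ≈ -393.10)
Pow(Add(Q, Add(Mul(-21, 2), 13)), Rational(1, 2)) = Pow(Add(Rational(-3931, 10), Add(Mul(-21, 2), 13)), Rational(1, 2)) = Pow(Add(Rational(-3931, 10), Add(-42, 13)), Rational(1, 2)) = Pow(Add(Rational(-3931, 10), -29), Rational(1, 2)) = Pow(Rational(-4221, 10), Rational(1, 2)) = Mul(Rational(3, 10), I, Pow(4690, Rational(1, 2)))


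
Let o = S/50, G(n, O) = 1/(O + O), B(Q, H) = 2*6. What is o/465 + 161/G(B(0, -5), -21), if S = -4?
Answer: -78608252/11625 ≈ -6762.0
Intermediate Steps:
B(Q, H) = 12
G(n, O) = 1/(2*O)
o = -2/25 (o = -4/50 = -4*1/50 = -2/25 ≈ -0.080000)
o/465 + 161/G(B(0, -5), -21) = -2/25/465 + 161/(((½)/(-21))) = -2/25*1/465 + 161/(((½)*(-1/21))) = -2/11625 + 161/(-1/42) = -2/11625 + 161*(-42) = -2/11625 - 6762 = -78608252/11625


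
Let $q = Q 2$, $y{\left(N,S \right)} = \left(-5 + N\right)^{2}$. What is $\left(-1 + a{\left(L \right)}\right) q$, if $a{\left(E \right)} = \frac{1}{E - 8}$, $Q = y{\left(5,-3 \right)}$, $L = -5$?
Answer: $0$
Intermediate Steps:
$Q = 0$ ($Q = \left(-5 + 5\right)^{2} = 0^{2} = 0$)
$q = 0$ ($q = 0 \cdot 2 = 0$)
$a{\left(E \right)} = \frac{1}{-8 + E}$
$\left(-1 + a{\left(L \right)}\right) q = \left(-1 + \frac{1}{-8 - 5}\right) 0 = \left(-1 + \frac{1}{-13}\right) 0 = \left(-1 - \frac{1}{13}\right) 0 = \left(- \frac{14}{13}\right) 0 = 0$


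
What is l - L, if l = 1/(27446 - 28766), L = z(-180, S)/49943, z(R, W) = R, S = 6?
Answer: 187657/65924760 ≈ 0.0028465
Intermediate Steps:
L = -180/49943 ≈ -0.0036041
l = -1/1320 (l = 1/(-1320) = -1/1320 ≈ -0.00075758)
l - L = -1/1320 - 1*(-180/49943) = -1/1320 + 180/49943 = 187657/65924760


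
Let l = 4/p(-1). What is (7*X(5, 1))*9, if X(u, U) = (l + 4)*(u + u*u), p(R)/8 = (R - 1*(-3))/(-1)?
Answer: 14175/2 ≈ 7087.5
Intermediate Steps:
p(R) = -24 - 8*R (p(R) = 8*((R - 1*(-3))/(-1)) = 8*((R + 3)*(-1)) = 8*((3 + R)*(-1)) = 8*(-3 - R) = -24 - 8*R)
l = -¼ (l = 4/(-24 - 8*(-1)) = 4/(-24 + 8) = 4/(-16) = 4*(-1/16) = -¼ ≈ -0.25000)
X(u, U) = 15*u/4 + 15*u²/4 (X(u, U) = (-¼ + 4)*(u + u*u) = 15*(u + u²)/4 = 15*u/4 + 15*u²/4)
(7*X(5, 1))*9 = (7*((15/4)*5*(1 + 5)))*9 = (7*((15/4)*5*6))*9 = (7*(225/2))*9 = (1575/2)*9 = 14175/2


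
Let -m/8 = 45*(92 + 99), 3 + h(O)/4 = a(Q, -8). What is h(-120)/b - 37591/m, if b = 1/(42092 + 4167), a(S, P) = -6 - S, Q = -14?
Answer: 63615414391/68760 ≈ 9.2518e+5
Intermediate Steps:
h(O) = 20 (h(O) = -12 + 4*(-6 - 1*(-14)) = -12 + 4*(-6 + 14) = -12 + 4*8 = -12 + 32 = 20)
m = -68760 (m = -360*(92 + 99) = -360*191 = -8*8595 = -68760)
b = 1/46259 ≈ 2.1617e-5
h(-120)/b - 37591/m = 20/(1/46259) - 37591/(-68760) = 20*46259 - 37591*(-1/68760) = 925180 + 37591/68760 = 63615414391/68760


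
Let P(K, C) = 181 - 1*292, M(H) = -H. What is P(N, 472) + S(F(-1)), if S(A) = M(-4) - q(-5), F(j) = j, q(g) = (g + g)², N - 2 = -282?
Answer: -207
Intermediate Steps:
N = -280 (N = 2 - 282 = -280)
q(g) = 4*g² (q(g) = (2*g)² = 4*g²)
P(K, C) = -111 (P(K, C) = 181 - 292 = -111)
S(A) = -96 (S(A) = -1*(-4) - 4*(-5)² = 4 - 4*25 = 4 - 1*100 = 4 - 100 = -96)
P(N, 472) + S(F(-1)) = -111 - 96 = -207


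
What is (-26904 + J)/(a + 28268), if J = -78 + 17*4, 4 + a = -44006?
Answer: 13457/7871 ≈ 1.7097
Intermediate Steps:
a = -44010 (a = -4 - 44006 = -44010)
J = -10 (J = -78 + 68 = -10)
(-26904 + J)/(a + 28268) = (-26904 - 10)/(-44010 + 28268) = -26914/(-15742) = -26914*(-1/15742) = 13457/7871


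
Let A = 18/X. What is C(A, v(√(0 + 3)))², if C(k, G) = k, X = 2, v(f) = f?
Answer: 81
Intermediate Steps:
A = 9 (A = 18/2 = 18*(½) = 9)
C(A, v(√(0 + 3)))² = 9² = 81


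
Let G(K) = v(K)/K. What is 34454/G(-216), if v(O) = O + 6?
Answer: 177192/5 ≈ 35438.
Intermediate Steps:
v(O) = 6 + O
G(K) = (6 + K)/K
34454/G(-216) = 34454/(((6 - 216)/(-216))) = 34454/((-1/216*(-210))) = 34454/(35/36) = 34454*(36/35) = 177192/5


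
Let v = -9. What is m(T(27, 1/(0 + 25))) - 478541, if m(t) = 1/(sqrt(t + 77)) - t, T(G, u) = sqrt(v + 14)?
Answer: -478541 + 1/sqrt(77 + sqrt(5)) - sqrt(5) ≈ -4.7854e+5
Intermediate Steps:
T(G, u) = sqrt(5) (T(G, u) = sqrt(-9 + 14) = sqrt(5))
m(t) = 1/sqrt(77 + t) - t (m(t) = 1/(sqrt(77 + t)) - t = 1/sqrt(77 + t) - t)
m(T(27, 1/(0 + 25))) - 478541 = (1/sqrt(77 + sqrt(5)) - sqrt(5)) - 478541 = -478541 + 1/sqrt(77 + sqrt(5)) - sqrt(5)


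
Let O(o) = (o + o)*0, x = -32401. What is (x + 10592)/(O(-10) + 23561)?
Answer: -21809/23561 ≈ -0.92564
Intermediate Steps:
O(o) = 0 (O(o) = (2*o)*0 = 0)
(x + 10592)/(O(-10) + 23561) = (-32401 + 10592)/(0 + 23561) = -21809/23561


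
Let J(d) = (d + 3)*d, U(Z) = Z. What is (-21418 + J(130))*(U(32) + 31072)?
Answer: -128397312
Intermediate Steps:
J(d) = d*(3 + d) (J(d) = (3 + d)*d = d*(3 + d))
(-21418 + J(130))*(U(32) + 31072) = (-21418 + 130*(3 + 130))*(32 + 31072) = (-21418 + 130*133)*31104 = (-21418 + 17290)*31104 = -4128*31104 = -128397312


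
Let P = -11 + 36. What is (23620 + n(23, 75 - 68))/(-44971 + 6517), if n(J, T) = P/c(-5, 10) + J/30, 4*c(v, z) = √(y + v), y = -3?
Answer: -708623/1153620 + 25*I*√2/38454 ≈ -0.61426 + 0.00091942*I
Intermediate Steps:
c(v, z) = √(-3 + v)/4
P = 25
n(J, T) = J/30 - 25*I*√2 (n(J, T) = 25/((√(-3 - 5)/4)) + J/30 = 25/((√(-8)/4)) + J*(1/30) = 25/(((2*I*√2)/4)) + J/30 = 25/((I*√2/2)) + J/30 = 25*(-I*√2) + J/30 = -25*I*√2 + J/30 = J/30 - 25*I*√2)
(23620 + n(23, 75 - 68))/(-44971 + 6517) = (23620 + ((1/30)*23 - 25*I*√2))/(-44971 + 6517) = (23620 + (23/30 - 25*I*√2))/(-38454) = (708623/30 - 25*I*√2)*(-1/38454) = -708623/1153620 + 25*I*√2/38454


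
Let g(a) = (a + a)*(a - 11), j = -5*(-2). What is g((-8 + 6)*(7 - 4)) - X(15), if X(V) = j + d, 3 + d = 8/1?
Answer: 189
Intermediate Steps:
j = 10
d = 5 (d = -3 + 8/1 = -3 + 8*1 = -3 + 8 = 5)
g(a) = 2*a*(-11 + a) (g(a) = (2*a)*(-11 + a) = 2*a*(-11 + a))
X(V) = 15 (X(V) = 10 + 5 = 15)
g((-8 + 6)*(7 - 4)) - X(15) = 2*((-8 + 6)*(7 - 4))*(-11 + (-8 + 6)*(7 - 4)) - 1*15 = 2*(-2*3)*(-11 - 2*3) - 15 = 2*(-6)*(-11 - 6) - 15 = 2*(-6)*(-17) - 15 = 204 - 15 = 189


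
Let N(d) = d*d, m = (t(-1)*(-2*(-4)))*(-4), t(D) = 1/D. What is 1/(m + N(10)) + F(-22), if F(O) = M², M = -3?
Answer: 1189/132 ≈ 9.0076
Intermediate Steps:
F(O) = 9 (F(O) = (-3)² = 9)
m = 32 (m = ((-2*(-4))/(-1))*(-4) = -1*8*(-4) = -8*(-4) = 32)
N(d) = d²
1/(m + N(10)) + F(-22) = 1/(32 + 10²) + 9 = 1/(32 + 100) + 9 = 1/132 + 9 = 1189/132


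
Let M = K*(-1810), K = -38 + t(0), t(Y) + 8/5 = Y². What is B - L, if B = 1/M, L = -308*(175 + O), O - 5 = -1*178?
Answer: 44152417/71676 ≈ 616.00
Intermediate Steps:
t(Y) = -8/5 + Y²
O = -173 (O = 5 - 1*178 = 5 - 178 = -173)
L = -616 (L = -308*(175 - 173) = -308*2 = -616)
K = -198/5 (K = -38 + (-8/5 + 0²) = -38 + (-8/5 + 0) = -38 - 8/5 = -198/5 ≈ -39.600)
M = 71676 (M = -198/5*(-1810) = 71676)
B = 1/71676 ≈ 1.3952e-5
B - L = 1/71676 - 1*(-616) = 1/71676 + 616 = 44152417/71676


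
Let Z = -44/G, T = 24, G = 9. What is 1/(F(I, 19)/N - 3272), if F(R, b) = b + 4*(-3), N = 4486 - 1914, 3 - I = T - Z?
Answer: -2572/8415577 ≈ -0.00030562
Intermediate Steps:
Z = -44/9 ≈ -4.8889
I = -233/9 (I = 3 - (24 - 1*(-44/9)) = 3 - (24 + 44/9) = 3 - 1*260/9 = 3 - 260/9 = -233/9 ≈ -25.889)
N = 2572
F(R, b) = -12 + b (F(R, b) = b - 12 = -12 + b)
1/(F(I, 19)/N - 3272) = 1/((-12 + 19)/2572 - 3272) = 1/(7*(1/2572) - 3272) = 1/(7/2572 - 3272) = 1/(-8415577/2572) = -2572/8415577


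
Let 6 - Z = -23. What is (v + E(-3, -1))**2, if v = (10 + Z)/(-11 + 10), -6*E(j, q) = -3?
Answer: 5929/4 ≈ 1482.3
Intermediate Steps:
Z = 29 (Z = 6 - 1*(-23) = 6 + 23 = 29)
E(j, q) = 1/2 (E(j, q) = -1/6*(-3) = 1/2)
v = -39 (v = (10 + 29)/(-11 + 10) = 39/(-1) = 39*(-1) = -39)
(v + E(-3, -1))**2 = (-39 + 1/2)**2 = (-77/2)**2 = 5929/4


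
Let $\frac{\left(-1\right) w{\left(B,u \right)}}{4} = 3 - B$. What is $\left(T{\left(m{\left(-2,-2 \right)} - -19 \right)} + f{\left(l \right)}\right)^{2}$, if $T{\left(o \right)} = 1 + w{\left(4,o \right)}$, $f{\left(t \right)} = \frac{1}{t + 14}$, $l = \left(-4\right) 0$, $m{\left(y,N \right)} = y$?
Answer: $\frac{5041}{196} \approx 25.719$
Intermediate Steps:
$w{\left(B,u \right)} = -12 + 4 B$ ($w{\left(B,u \right)} = - 4 \left(3 - B\right) = -12 + 4 B$)
$l = 0$
$f{\left(t \right)} = \frac{1}{14 + t}$
$T{\left(o \right)} = 5$ ($T{\left(o \right)} = 1 + \left(-12 + 4 \cdot 4\right) = 1 + \left(-12 + 16\right) = 1 + 4 = 5$)
$\left(T{\left(m{\left(-2,-2 \right)} - -19 \right)} + f{\left(l \right)}\right)^{2} = \left(5 + \frac{1}{14 + 0}\right)^{2} = \left(5 + \frac{1}{14}\right)^{2} = \left(\frac{71}{14}\right)^{2} = \frac{5041}{196}$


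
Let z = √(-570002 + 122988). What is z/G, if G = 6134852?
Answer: I*√447014/6134852 ≈ 0.00010898*I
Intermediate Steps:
z = I*√447014 (z = √(-447014) = I*√447014 ≈ 668.59*I)
z/G = (I*√447014)/6134852 = (I*√447014)*(1/6134852) = I*√447014/6134852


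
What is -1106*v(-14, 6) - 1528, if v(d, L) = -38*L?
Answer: 250640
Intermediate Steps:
-1106*v(-14, 6) - 1528 = -(-42028)*6 - 1528 = -1106*(-228) - 1528 = 252168 - 1528 = 250640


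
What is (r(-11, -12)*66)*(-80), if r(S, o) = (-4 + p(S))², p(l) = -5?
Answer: -427680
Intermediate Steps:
r(S, o) = 81 (r(S, o) = (-4 - 5)² = (-9)² = 81)
(r(-11, -12)*66)*(-80) = (81*66)*(-80) = 5346*(-80) = -427680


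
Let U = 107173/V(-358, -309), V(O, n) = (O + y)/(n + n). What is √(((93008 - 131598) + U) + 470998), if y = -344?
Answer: √801197215/39 ≈ 725.78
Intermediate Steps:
V(O, n) = (-344 + O)/(2*n) (V(O, n) = (O - 344)/(n + n) = (-344 + O)/((2*n)) = (-344 + O)*(1/(2*n)) = (-344 + O)/(2*n))
U = 11038819/117 (U = 107173/(((½)*(-344 - 358)/(-309))) = 107173/(((½)*(-1/309)*(-702))) = 107173/(117/103) = 107173*(103/117) = 11038819/117 ≈ 94349.)
√(((93008 - 131598) + U) + 470998) = √(((93008 - 131598) + 11038819/117) + 470998) = √((-38590 + 11038819/117) + 470998) = √(6523789/117 + 470998) = √(61630555/117) = √801197215/39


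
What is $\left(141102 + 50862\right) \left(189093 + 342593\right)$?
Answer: $102064571304$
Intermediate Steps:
$\left(141102 + 50862\right) \left(189093 + 342593\right) = 191964 \cdot 531686 = 102064571304$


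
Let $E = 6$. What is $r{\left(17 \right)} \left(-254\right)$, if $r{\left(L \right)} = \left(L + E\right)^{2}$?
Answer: $-134366$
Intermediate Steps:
$r{\left(L \right)} = \left(6 + L\right)^{2}$ ($r{\left(L \right)} = \left(L + 6\right)^{2} = \left(6 + L\right)^{2}$)
$r{\left(17 \right)} \left(-254\right) = \left(6 + 17\right)^{2} \left(-254\right) = 23^{2} \left(-254\right) = 529 \left(-254\right) = -134366$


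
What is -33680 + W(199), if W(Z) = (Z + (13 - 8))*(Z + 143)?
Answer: 36088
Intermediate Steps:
W(Z) = (5 + Z)*(143 + Z) (W(Z) = (Z + 5)*(143 + Z) = (5 + Z)*(143 + Z))
-33680 + W(199) = -33680 + (715 + 199**2 + 148*199) = -33680 + (715 + 39601 + 29452) = -33680 + 69768 = 36088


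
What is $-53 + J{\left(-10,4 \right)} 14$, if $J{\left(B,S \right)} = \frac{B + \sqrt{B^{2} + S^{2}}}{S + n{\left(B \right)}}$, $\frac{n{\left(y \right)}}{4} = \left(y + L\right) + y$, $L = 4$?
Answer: $- \frac{152}{3} - \frac{7 \sqrt{29}}{15} \approx -53.18$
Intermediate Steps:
$n{\left(y \right)} = 16 + 8 y$ ($n{\left(y \right)} = 4 \left(\left(y + 4\right) + y\right) = 4 \left(\left(4 + y\right) + y\right) = 4 \left(4 + 2 y\right) = 16 + 8 y$)
$J{\left(B,S \right)} = \frac{B + \sqrt{B^{2} + S^{2}}}{16 + S + 8 B}$ ($J{\left(B,S \right)} = \frac{B + \sqrt{B^{2} + S^{2}}}{S + \left(16 + 8 B\right)} = \frac{B + \sqrt{B^{2} + S^{2}}}{16 + S + 8 B}$)
$-53 + J{\left(-10,4 \right)} 14 = -53 + \frac{-10 + \sqrt{\left(-10\right)^{2} + 4^{2}}}{16 + 4 + 8 \left(-10\right)} 14 = -53 + \frac{-10 + \sqrt{100 + 16}}{16 + 4 - 80} \cdot 14 = -53 + \frac{-10 + \sqrt{116}}{-60} \cdot 14 = -53 + - \frac{-10 + 2 \sqrt{29}}{60} \cdot 14 = -53 + \left(\frac{1}{6} - \frac{\sqrt{29}}{30}\right) 14 = -53 + \left(\frac{7}{3} - \frac{7 \sqrt{29}}{15}\right) = - \frac{152}{3} - \frac{7 \sqrt{29}}{15}$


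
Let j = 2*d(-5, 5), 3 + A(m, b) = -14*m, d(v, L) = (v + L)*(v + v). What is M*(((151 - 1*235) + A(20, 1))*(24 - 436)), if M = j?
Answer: 0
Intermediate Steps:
d(v, L) = 2*v*(L + v) (d(v, L) = (L + v)*(2*v) = 2*v*(L + v))
A(m, b) = -3 - 14*m
j = 0 (j = 2*(2*(-5)*(5 - 5)) = 2*(2*(-5)*0) = 2*0 = 0)
M = 0
M*(((151 - 1*235) + A(20, 1))*(24 - 436)) = 0*(((151 - 1*235) + (-3 - 14*20))*(24 - 436)) = 0*(((151 - 235) + (-3 - 280))*(-412)) = 0*((-84 - 283)*(-412)) = 0*(-367*(-412)) = 0*151204 = 0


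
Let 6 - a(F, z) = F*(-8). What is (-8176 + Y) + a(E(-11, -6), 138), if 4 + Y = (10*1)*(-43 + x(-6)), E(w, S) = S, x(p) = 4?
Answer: -8612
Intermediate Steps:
a(F, z) = 6 + 8*F (a(F, z) = 6 - F*(-8) = 6 - (-8)*F = 6 + 8*F)
Y = -394 (Y = -4 + (10*1)*(-43 + 4) = -4 + 10*(-39) = -4 - 390 = -394)
(-8176 + Y) + a(E(-11, -6), 138) = (-8176 - 394) + (6 + 8*(-6)) = -8570 + (6 - 48) = -8570 - 42 = -8612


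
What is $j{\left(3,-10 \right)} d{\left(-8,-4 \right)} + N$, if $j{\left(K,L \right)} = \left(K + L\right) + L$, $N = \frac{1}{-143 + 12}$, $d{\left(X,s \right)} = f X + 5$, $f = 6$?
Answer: $\frac{95760}{131} \approx 730.99$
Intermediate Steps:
$d{\left(X,s \right)} = 5 + 6 X$ ($d{\left(X,s \right)} = 6 X + 5 = 5 + 6 X$)
$N = - \frac{1}{131}$ ($N = \frac{1}{-131} = - \frac{1}{131} \approx -0.0076336$)
$j{\left(K,L \right)} = K + 2 L$
$j{\left(3,-10 \right)} d{\left(-8,-4 \right)} + N = \left(3 + 2 \left(-10\right)\right) \left(5 + 6 \left(-8\right)\right) - \frac{1}{131} = \left(3 - 20\right) \left(5 - 48\right) - \frac{1}{131} = \left(-17\right) \left(-43\right) - \frac{1}{131} = 731 - \frac{1}{131} = \frac{95760}{131}$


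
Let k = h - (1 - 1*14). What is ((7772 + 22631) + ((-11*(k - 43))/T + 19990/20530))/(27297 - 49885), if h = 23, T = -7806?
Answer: -487245350467/361988918184 ≈ -1.3460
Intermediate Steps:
k = 36 (k = 23 - (1 - 1*14) = 23 - (1 - 14) = 23 - 1*(-13) = 23 + 13 = 36)
((7772 + 22631) + ((-11*(k - 43))/T + 19990/20530))/(27297 - 49885) = ((7772 + 22631) + (-11*(36 - 43)/(-7806) + 19990/20530))/(27297 - 49885) = (30403 + (-11*(-7)*(-1/7806) + 19990*(1/20530)))/(-22588) = (30403 + (77*(-1/7806) + 1999/2053))*(-1/22588) = (30403 + (-77/7806 + 1999/2053))*(-1/22588) = (30403 + 15446113/16025718)*(-1/22588) = (487245350467/16025718)*(-1/22588) = -487245350467/361988918184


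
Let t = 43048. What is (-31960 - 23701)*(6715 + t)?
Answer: -2769858343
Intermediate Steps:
(-31960 - 23701)*(6715 + t) = (-31960 - 23701)*(6715 + 43048) = -55661*49763 = -2769858343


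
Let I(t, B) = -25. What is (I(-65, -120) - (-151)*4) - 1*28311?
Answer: -27732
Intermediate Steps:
(I(-65, -120) - (-151)*4) - 1*28311 = (-25 - (-151)*4) - 1*28311 = (-25 - 1*(-604)) - 28311 = (-25 + 604) - 28311 = 579 - 28311 = -27732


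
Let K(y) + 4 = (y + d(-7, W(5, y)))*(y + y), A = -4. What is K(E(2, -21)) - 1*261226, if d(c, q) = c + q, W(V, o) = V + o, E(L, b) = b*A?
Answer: -233342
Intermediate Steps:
E(L, b) = -4*b (E(L, b) = b*(-4) = -4*b)
K(y) = -4 + 2*y*(-2 + 2*y) (K(y) = -4 + (y + (-7 + (5 + y)))*(y + y) = -4 + (y + (-2 + y))*(2*y) = -4 + (-2 + 2*y)*(2*y) = -4 + 2*y*(-2 + 2*y))
K(E(2, -21)) - 1*261226 = (-4 - (-16)*(-21) + 4*(-4*(-21))²) - 1*261226 = (-4 - 4*84 + 4*84²) - 261226 = (-4 - 336 + 4*7056) - 261226 = (-4 - 336 + 28224) - 261226 = 27884 - 261226 = -233342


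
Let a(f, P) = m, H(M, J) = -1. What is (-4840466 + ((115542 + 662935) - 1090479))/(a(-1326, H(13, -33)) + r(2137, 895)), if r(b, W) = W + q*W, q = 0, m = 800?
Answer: -5152468/1695 ≈ -3039.8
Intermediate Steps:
a(f, P) = 800
r(b, W) = W (r(b, W) = W + 0*W = W + 0 = W)
(-4840466 + ((115542 + 662935) - 1090479))/(a(-1326, H(13, -33)) + r(2137, 895)) = (-4840466 + ((115542 + 662935) - 1090479))/(800 + 895) = (-4840466 + (778477 - 1090479))/1695 = (-4840466 - 312002)*(1/1695) = -5152468*1/1695 = -5152468/1695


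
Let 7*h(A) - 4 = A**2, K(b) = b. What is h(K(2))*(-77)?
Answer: -88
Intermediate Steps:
h(A) = 4/7 + A**2/7
h(K(2))*(-77) = (4/7 + (1/7)*2**2)*(-77) = (4/7 + (1/7)*4)*(-77) = (4/7 + 4/7)*(-77) = (8/7)*(-77) = -88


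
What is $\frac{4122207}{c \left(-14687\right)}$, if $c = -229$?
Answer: $\frac{4122207}{3363323} \approx 1.2256$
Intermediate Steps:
$\frac{4122207}{c \left(-14687\right)} = \frac{4122207}{\left(-229\right) \left(-14687\right)} = \frac{4122207}{3363323}$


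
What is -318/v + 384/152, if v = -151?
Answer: 13290/2869 ≈ 4.6323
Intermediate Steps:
-318/v + 384/152 = -318/(-151) + 384/152 = -318*(-1/151) + 384*(1/152) = 318/151 + 48/19 = 13290/2869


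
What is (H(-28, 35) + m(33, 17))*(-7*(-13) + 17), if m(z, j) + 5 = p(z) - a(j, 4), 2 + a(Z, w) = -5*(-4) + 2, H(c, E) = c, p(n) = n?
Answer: -2160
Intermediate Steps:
a(Z, w) = 20 (a(Z, w) = -2 + (-5*(-4) + 2) = -2 + (20 + 2) = -2 + 22 = 20)
m(z, j) = -25 + z (m(z, j) = -5 + (z - 1*20) = -5 + (z - 20) = -5 + (-20 + z) = -25 + z)
(H(-28, 35) + m(33, 17))*(-7*(-13) + 17) = (-28 + (-25 + 33))*(-7*(-13) + 17) = (-28 + 8)*(91 + 17) = -20*108 = -2160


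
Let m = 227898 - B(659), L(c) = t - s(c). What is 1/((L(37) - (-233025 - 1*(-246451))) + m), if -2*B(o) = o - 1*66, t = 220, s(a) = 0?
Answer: 2/429977 ≈ 4.6514e-6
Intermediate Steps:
B(o) = 33 - o/2 (B(o) = -(o - 1*66)/2 = -(o - 66)/2 = -(-66 + o)/2 = 33 - o/2)
L(c) = 220 (L(c) = 220 - 1*0 = 220 + 0 = 220)
m = 456389/2 (m = 227898 - (33 - ½*659) = 227898 - (33 - 659/2) = 227898 - 1*(-593/2) = 227898 + 593/2 = 456389/2 ≈ 2.2819e+5)
1/((L(37) - (-233025 - 1*(-246451))) + m) = 1/((220 - (-233025 - 1*(-246451))) + 456389/2) = 1/((220 - (-233025 + 246451)) + 456389/2) = 1/((220 - 1*13426) + 456389/2) = 1/((220 - 13426) + 456389/2) = 1/(-13206 + 456389/2) = 1/(429977/2) = 2/429977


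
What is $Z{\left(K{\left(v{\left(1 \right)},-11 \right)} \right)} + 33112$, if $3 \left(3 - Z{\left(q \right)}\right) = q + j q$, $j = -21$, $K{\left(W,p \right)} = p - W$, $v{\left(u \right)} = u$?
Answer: $33035$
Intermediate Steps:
$Z{\left(q \right)} = 3 + \frac{20 q}{3}$ ($Z{\left(q \right)} = 3 - \frac{q - 21 q}{3} = 3 - \frac{\left(-20\right) q}{3} = 3 + \frac{20 q}{3}$)
$Z{\left(K{\left(v{\left(1 \right)},-11 \right)} \right)} + 33112 = \left(3 + \frac{20 \left(-11 - 1\right)}{3}\right) + 33112 = \left(3 + \frac{20}{3} \left(-12\right)\right) + 33112 = \left(3 - 80\right) + 33112 = -77 + 33112 = 33035$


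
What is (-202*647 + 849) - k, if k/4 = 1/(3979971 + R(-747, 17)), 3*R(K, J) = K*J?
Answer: -258114850307/1987869 ≈ -1.2985e+5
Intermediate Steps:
R(K, J) = J*K/3 (R(K, J) = (K*J)/3 = (J*K)/3 = J*K/3)
k = 2/1987869 (k = 4/(3979971 + (1/3)*17*(-747)) = 4/(3979971 - 4233) = 4/3975738 = 4*(1/3975738) = 2/1987869 ≈ 1.0061e-6)
(-202*647 + 849) - k = (-202*647 + 849) - 1*2/1987869 = (-130694 + 849) - 2/1987869 = -129845 - 2/1987869 = -258114850307/1987869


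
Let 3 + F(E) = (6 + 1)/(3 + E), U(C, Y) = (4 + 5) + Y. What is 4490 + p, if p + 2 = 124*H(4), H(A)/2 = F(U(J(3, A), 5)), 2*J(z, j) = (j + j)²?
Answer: 65384/17 ≈ 3846.1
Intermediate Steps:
J(z, j) = 2*j² (J(z, j) = (j + j)²/2 = (2*j)²/2 = (4*j²)/2 = 2*j²)
U(C, Y) = 9 + Y
F(E) = -3 + 7/(3 + E) (F(E) = -3 + (6 + 1)/(3 + E) = -3 + 7/(3 + E))
H(A) = -88/17 (H(A) = 2*((-2 - 3*(9 + 5))/(3 + (9 + 5))) = 2*((-2 - 3*14)/(3 + 14)) = 2*((-2 - 42)/17) = 2*((1/17)*(-44)) = 2*(-44/17) = -88/17)
p = -10946/17 (p = -2 + 124*(-88/17) = -2 - 10912/17 = -10946/17 ≈ -643.88)
4490 + p = 4490 - 10946/17 = 65384/17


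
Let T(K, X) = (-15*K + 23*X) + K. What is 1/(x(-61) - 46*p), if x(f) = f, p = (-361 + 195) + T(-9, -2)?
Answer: 1/3895 ≈ 0.00025674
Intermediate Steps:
T(K, X) = -14*K + 23*X
p = -86 (p = (-361 + 195) + (-14*(-9) + 23*(-2)) = -166 + (126 - 46) = -166 + 80 = -86)
1/(x(-61) - 46*p) = 1/(-61 - 46*(-86)) = 1/(-61 + 3956) = 1/3895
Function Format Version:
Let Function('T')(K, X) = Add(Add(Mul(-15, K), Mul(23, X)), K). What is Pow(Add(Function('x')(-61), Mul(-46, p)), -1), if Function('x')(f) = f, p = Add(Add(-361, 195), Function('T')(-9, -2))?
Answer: Rational(1, 3895) ≈ 0.00025674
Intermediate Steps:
Function('T')(K, X) = Add(Mul(-14, K), Mul(23, X))
p = -86 (p = Add(Add(-361, 195), Add(Mul(-14, -9), Mul(23, -2))) = Add(-166, Add(126, -46)) = Add(-166, 80) = -86)
Pow(Add(Function('x')(-61), Mul(-46, p)), -1) = Pow(Add(-61, Mul(-46, -86)), -1) = Pow(Add(-61, 3956), -1) = Pow(3895, -1) = Rational(1, 3895)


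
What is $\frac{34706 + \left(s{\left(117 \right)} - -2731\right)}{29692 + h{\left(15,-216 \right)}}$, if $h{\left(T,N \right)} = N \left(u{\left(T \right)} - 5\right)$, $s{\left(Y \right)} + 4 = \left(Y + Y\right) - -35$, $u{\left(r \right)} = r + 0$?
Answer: $\frac{18851}{13766} \approx 1.3694$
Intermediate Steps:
$u{\left(r \right)} = r$
$s{\left(Y \right)} = 31 + 2 Y$ ($s{\left(Y \right)} = -4 + \left(\left(Y + Y\right) - -35\right) = -4 + \left(2 Y + 35\right) = -4 + \left(35 + 2 Y\right) = 31 + 2 Y$)
$h{\left(T,N \right)} = N \left(-5 + T\right)$ ($h{\left(T,N \right)} = N \left(T - 5\right) = N \left(-5 + T\right)$)
$\frac{34706 + \left(s{\left(117 \right)} - -2731\right)}{29692 + h{\left(15,-216 \right)}} = \frac{34706 + \left(\left(31 + 2 \cdot 117\right) - -2731\right)}{29692 - 216 \left(-5 + 15\right)} = \frac{34706 + \left(\left(31 + 234\right) + 2731\right)}{29692 - 2160} = \frac{34706 + \left(265 + 2731\right)}{29692 - 2160} = \frac{34706 + 2996}{27532} = 37702 \cdot \frac{1}{27532} = \frac{18851}{13766}$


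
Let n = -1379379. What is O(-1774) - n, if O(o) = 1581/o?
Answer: 2447016765/1774 ≈ 1.3794e+6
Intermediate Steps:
O(-1774) - n = 1581/(-1774) - 1*(-1379379) = 1581*(-1/1774) + 1379379 = -1581/1774 + 1379379 = 2447016765/1774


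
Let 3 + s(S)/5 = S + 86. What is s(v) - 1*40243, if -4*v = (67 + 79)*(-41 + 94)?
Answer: -99001/2 ≈ -49501.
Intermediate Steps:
v = -3869/2 (v = -(67 + 79)*(-41 + 94)/4 = -73*53/2 = -1/4*7738 = -3869/2 ≈ -1934.5)
s(S) = 415 + 5*S (s(S) = -15 + 5*(S + 86) = -15 + 5*(86 + S) = -15 + (430 + 5*S) = 415 + 5*S)
s(v) - 1*40243 = (415 + 5*(-3869/2)) - 1*40243 = (415 - 19345/2) - 40243 = -18515/2 - 40243 = -99001/2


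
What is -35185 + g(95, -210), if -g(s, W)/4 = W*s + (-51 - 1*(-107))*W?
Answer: 91655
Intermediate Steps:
g(s, W) = -224*W - 4*W*s (g(s, W) = -4*(W*s + (-51 - 1*(-107))*W) = -4*(W*s + (-51 + 107)*W) = -4*(W*s + 56*W) = -4*(56*W + W*s) = -224*W - 4*W*s)
-35185 + g(95, -210) = -35185 - 4*(-210)*(56 + 95) = -35185 - 4*(-210)*151 = -35185 + 126840 = 91655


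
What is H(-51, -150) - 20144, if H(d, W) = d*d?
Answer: -17543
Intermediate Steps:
H(d, W) = d²
H(-51, -150) - 20144 = (-51)² - 20144 = 2601 - 20144 = -17543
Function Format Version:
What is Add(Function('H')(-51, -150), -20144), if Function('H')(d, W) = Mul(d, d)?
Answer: -17543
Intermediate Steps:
Function('H')(d, W) = Pow(d, 2)
Add(Function('H')(-51, -150), -20144) = Add(Pow(-51, 2), -20144) = Add(2601, -20144) = -17543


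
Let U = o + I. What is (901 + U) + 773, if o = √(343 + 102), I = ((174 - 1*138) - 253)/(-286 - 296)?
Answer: 974485/582 + √445 ≈ 1695.5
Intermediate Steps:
I = 217/582 (I = ((174 - 138) - 253)/(-582) = (36 - 253)*(-1/582) = -217*(-1/582) = 217/582 ≈ 0.37285)
o = √445 ≈ 21.095
U = 217/582 + √445 (U = √445 + 217/582 = 217/582 + √445 ≈ 21.468)
(901 + U) + 773 = (901 + (217/582 + √445)) + 773 = (524599/582 + √445) + 773 = 974485/582 + √445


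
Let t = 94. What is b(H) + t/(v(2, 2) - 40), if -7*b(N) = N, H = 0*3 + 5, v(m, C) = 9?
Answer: -813/217 ≈ -3.7465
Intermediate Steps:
H = 5 (H = 0 + 5 = 5)
b(N) = -N/7
b(H) + t/(v(2, 2) - 40) = -⅐*5 + 94/(9 - 40) = -5/7 + 94/(-31) = -5/7 - 1/31*94 = -5/7 - 94/31 = -813/217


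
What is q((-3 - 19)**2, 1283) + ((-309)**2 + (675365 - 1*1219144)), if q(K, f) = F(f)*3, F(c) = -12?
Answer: -448334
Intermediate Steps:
q(K, f) = -36 (q(K, f) = -12*3 = -36)
q((-3 - 19)**2, 1283) + ((-309)**2 + (675365 - 1*1219144)) = -36 + ((-309)**2 + (675365 - 1*1219144)) = -36 + (95481 + (675365 - 1219144)) = -36 + (95481 - 543779) = -36 - 448298 = -448334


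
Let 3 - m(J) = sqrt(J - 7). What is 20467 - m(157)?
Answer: 20464 + 5*sqrt(6) ≈ 20476.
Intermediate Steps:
m(J) = 3 - sqrt(-7 + J) (m(J) = 3 - sqrt(J - 7) = 3 - sqrt(-7 + J))
20467 - m(157) = 20467 - (3 - sqrt(-7 + 157)) = 20467 - (3 - sqrt(150)) = 20467 - (3 - 5*sqrt(6)) = 20467 + (-3 + 5*sqrt(6)) = 20464 + 5*sqrt(6)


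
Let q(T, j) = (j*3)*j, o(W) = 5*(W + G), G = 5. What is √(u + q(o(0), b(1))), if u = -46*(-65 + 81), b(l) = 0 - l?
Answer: I*√733 ≈ 27.074*I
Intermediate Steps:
b(l) = -l
o(W) = 25 + 5*W (o(W) = 5*(W + 5) = 5*(5 + W) = 25 + 5*W)
q(T, j) = 3*j² (q(T, j) = (3*j)*j = 3*j²)
u = -736 (u = -46*16 = -736)
√(u + q(o(0), b(1))) = √(-736 + 3*(-1*1)²) = √(-736 + 3*(-1)²) = √(-736 + 3*1) = √(-736 + 3) = √(-733) = I*√733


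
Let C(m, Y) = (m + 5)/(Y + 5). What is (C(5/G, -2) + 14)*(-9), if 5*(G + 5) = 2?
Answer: -3168/23 ≈ -137.74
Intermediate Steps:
G = -23/5 (G = -5 + (1/5)*2 = -5 + 2/5 = -23/5 ≈ -4.6000)
C(m, Y) = (5 + m)/(5 + Y)
(C(5/G, -2) + 14)*(-9) = ((5 + 5/(-23/5))/(5 - 2) + 14)*(-9) = ((5 + 5*(-5/23))/3 + 14)*(-9) = ((5 - 25/23)/3 + 14)*(-9) = ((1/3)*(90/23) + 14)*(-9) = (30/23 + 14)*(-9) = (352/23)*(-9) = -3168/23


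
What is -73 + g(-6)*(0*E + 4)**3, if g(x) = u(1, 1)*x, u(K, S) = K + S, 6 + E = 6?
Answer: -841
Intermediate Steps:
E = 0 (E = -6 + 6 = 0)
g(x) = 2*x (g(x) = (1 + 1)*x = 2*x)
-73 + g(-6)*(0*E + 4)**3 = -73 + (2*(-6))*(0*0 + 4)**3 = -73 - 12*(0 + 4)**3 = -73 - 12*4**3 = -73 - 12*64 = -73 - 768 = -841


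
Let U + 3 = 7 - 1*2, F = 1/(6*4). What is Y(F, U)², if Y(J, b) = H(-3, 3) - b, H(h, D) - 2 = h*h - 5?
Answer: 16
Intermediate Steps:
H(h, D) = -3 + h² (H(h, D) = 2 + (h*h - 5) = 2 + (h² - 5) = 2 + (-5 + h²) = -3 + h²)
F = 1/24 ≈ 0.041667
U = 2 (U = -3 + (7 - 1*2) = -3 + (7 - 2) = -3 + 5 = 2)
Y(J, b) = 6 - b (Y(J, b) = (-3 + (-3)²) - b = (-3 + 9) - b = 6 - b)
Y(F, U)² = (6 - 1*2)² = (6 - 2)² = 4² = 16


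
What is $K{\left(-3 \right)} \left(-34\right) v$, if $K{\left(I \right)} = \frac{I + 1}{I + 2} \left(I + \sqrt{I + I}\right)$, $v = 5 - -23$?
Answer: $5712 - 1904 i \sqrt{6} \approx 5712.0 - 4663.8 i$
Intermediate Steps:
$v = 28$ ($v = 5 + 23 = 28$)
$K{\left(I \right)} = \frac{\left(1 + I\right) \left(I + \sqrt{2} \sqrt{I}\right)}{2 + I}$ ($K{\left(I \right)} = \frac{1 + I}{2 + I} \left(I + \sqrt{2 I}\right) = \frac{1 + I}{2 + I} \left(I + \sqrt{2} \sqrt{I}\right) = \frac{\left(1 + I\right) \left(I + \sqrt{2} \sqrt{I}\right)}{2 + I}$)
$K{\left(-3 \right)} \left(-34\right) v = \frac{-3 + \left(-3\right)^{2} + \sqrt{2} \sqrt{-3} + \sqrt{2} \left(-3\right)^{\frac{3}{2}}}{2 - 3} \left(-34\right) 28 = \frac{-3 + 9 + \sqrt{2} i \sqrt{3} + \sqrt{2} \left(- 3 i \sqrt{3}\right)}{-1} \left(-34\right) 28 = - (-3 + 9 + i \sqrt{6} - 3 i \sqrt{6}) \left(-34\right) 28 = - (6 - 2 i \sqrt{6}) \left(-34\right) 28 = \left(-6 + 2 i \sqrt{6}\right) \left(-34\right) 28 = \left(204 - 68 i \sqrt{6}\right) 28 = 5712 - 1904 i \sqrt{6}$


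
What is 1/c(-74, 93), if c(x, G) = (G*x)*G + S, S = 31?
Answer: -1/639995 ≈ -1.5625e-6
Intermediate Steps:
c(x, G) = 31 + x*G² (c(x, G) = (G*x)*G + 31 = x*G² + 31 = 31 + x*G²)
1/c(-74, 93) = 1/(31 - 74*93²) = 1/(31 - 74*8649) = 1/(31 - 640026) = 1/(-639995) = -1/639995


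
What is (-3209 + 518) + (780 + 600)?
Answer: -1311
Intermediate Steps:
(-3209 + 518) + (780 + 600) = -2691 + 1380 = -1311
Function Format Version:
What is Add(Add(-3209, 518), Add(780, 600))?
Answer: -1311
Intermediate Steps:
Add(Add(-3209, 518), Add(780, 600)) = Add(-2691, 1380) = -1311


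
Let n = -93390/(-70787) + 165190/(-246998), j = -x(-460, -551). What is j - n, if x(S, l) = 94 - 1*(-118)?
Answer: -1859017146501/8742123713 ≈ -212.65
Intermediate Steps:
x(S, l) = 212 (x(S, l) = 94 + 118 = 212)
j = -212 (j = -1*212 = -212)
n = 5686919345/8742123713 (n = -93390*(-1/70787) + 165190*(-1/246998) = 93390/70787 - 82595/123499 = 5686919345/8742123713 ≈ 0.65052)
j - n = -212 - 1*5686919345/8742123713 = -212 - 5686919345/8742123713 = -1859017146501/8742123713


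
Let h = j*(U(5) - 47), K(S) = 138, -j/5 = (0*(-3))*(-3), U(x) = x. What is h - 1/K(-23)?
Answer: -1/138 ≈ -0.0072464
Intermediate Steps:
j = 0 (j = -5*0*(-3)*(-3) = -0*(-3) = -5*0 = 0)
h = 0 (h = 0*(5 - 47) = 0*(-42) = 0)
h - 1/K(-23) = 0 - 1/138 = -1/138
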